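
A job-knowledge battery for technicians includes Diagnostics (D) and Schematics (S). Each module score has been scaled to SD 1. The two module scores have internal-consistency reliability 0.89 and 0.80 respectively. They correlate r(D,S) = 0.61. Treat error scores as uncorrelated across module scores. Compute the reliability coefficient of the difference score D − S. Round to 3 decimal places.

0.603

Var(D−S) = 1 + 1 − 2·0.61 = 2 − 1.22 = 0.78.
With uncorrelated errors the cross-covariances are all true-score covariance, so they carry over unchanged; only the diagonal terms shrink to ρᵢσᵢ².
True-score variance = [0.89 + 0.80] − 1.22 = 1.69 − 1.22 = 0.47.
Reliability = 0.47 / 0.78 = 0.603.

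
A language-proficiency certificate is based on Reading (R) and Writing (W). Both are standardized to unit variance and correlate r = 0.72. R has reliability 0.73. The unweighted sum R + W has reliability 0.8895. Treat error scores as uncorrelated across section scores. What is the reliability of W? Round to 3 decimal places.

0.890

Var(R+W) = 2 + 2·0.72 = 3.440.
True-score variance = ρ_R + ρ_W + 2·0.72, so 0.8895 = (0.73 + ρ_W + 1.44) / 3.440.
ρ_W = 0.8895·3.440 − 0.73 − 1.44 = 0.890.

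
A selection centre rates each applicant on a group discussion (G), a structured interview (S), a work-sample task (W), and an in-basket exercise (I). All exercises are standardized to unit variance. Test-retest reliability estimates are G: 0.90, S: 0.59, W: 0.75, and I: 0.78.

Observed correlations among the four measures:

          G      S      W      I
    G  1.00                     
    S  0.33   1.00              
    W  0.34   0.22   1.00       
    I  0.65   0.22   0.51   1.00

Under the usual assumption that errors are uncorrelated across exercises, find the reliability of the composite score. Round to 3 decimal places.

0.885

Var(G+S+W+I) = 4 + 2·[0.33 + 0.34 + 0.65 + 0.22 + 0.22 + 0.51] = 4 + 4.54 = 8.54.
Because errors are independent across components, Cov(Tᵢ,Tⱼ) = Cov(Xᵢ,Xⱼ); the off-diagonal part of the true-score variance is the same as above.
True-score variance = [0.90 + 0.59 + 0.75 + 0.78] + 4.54 = 3.02 + 4.54 = 7.56.
Reliability = 7.56 / 8.54 = 0.885.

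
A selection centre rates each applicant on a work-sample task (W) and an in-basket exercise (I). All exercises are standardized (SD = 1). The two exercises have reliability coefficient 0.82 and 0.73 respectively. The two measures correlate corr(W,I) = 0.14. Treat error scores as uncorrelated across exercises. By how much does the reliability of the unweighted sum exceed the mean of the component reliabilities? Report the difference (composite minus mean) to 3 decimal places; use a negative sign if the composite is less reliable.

0.028

Var(sum) = 2 + 0.28 = 2.28; true-score variance = 1.55 + 0.28 = 1.83; composite reliability = 0.8026.
Mean component reliability = 0.7750.
Difference = 0.8026 − 0.7750 = 0.028.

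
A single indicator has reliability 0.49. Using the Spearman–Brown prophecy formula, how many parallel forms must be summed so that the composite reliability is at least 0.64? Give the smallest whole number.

k ≥ ρ*(1−ρ₁)/(ρ₁(1−ρ*)) = 0.64·0.51 / (0.49·0.36) = 1.850.
Smallest integer k = 2.

2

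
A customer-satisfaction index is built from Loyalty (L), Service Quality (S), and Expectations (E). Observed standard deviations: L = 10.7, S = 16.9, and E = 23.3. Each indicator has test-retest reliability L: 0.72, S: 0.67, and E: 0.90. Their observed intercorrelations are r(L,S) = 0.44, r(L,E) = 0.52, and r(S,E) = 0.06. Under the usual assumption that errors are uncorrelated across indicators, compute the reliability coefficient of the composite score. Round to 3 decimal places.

0.872

Var(L+S+E) = 10.7² + 16.9² + 23.3² + 2·[10.7·16.9·0.44 + 10.7·23.3·0.52 + 16.9·23.3·0.06] = 942.99 + 465.665 = 1408.66.
With uncorrelated errors the cross-covariances are all true-score covariance, so they carry over unchanged; only the diagonal terms shrink to ρᵢσᵢ².
True-score variance = [10.7²·0.72 + 16.9²·0.67 + 23.3²·0.90] + 465.665 = 762.392 + 465.665 = 1228.06.
Reliability = 1228.06 / 1408.66 = 0.872.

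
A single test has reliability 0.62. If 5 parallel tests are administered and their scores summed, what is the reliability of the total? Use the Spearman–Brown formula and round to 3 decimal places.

ρ_k = kρ / (1 + (k−1)ρ) = 5·0.62 / (1 + 4·0.62) = 3.100 / 3.480 = 0.891.

0.891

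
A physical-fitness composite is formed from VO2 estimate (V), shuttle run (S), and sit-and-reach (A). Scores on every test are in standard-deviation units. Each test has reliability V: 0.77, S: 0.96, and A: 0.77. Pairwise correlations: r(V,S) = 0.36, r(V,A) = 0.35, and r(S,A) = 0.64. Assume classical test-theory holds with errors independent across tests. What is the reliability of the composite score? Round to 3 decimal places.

Var(V+S+A) = 3 + 2·[0.36 + 0.35 + 0.64] = 3 + 2.7 = 5.7.
Under uncorrelated errors the observed covariances equal the true-score covariances, so only the own-variance terms attenuate.
True-score variance = [0.77 + 0.96 + 0.77] + 2.7 = 2.5 + 2.7 = 5.2.
Reliability = 5.2 / 5.7 = 0.912.

0.912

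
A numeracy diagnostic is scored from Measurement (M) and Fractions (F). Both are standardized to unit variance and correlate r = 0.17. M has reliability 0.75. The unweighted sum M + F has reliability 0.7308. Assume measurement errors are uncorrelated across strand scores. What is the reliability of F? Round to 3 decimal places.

0.620

Var(M+F) = 2 + 2·0.17 = 2.340.
True-score variance = ρ_M + ρ_F + 2·0.17, so 0.7308 = (0.75 + ρ_F + 0.34) / 2.340.
ρ_F = 0.7308·2.340 − 0.75 − 0.34 = 0.620.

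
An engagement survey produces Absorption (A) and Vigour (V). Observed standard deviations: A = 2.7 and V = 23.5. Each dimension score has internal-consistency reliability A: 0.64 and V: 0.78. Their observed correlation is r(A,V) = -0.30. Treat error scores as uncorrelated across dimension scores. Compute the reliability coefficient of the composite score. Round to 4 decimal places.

Var(A+V) = 2.7² + 23.5² + 2·[2.7·23.5·(-0.30)] = 559.54 − 38.07 = 521.47.
Under uncorrelated errors the observed covariances equal the true-score covariances, so only the own-variance terms attenuate.
True-score variance = [2.7²·0.64 + 23.5²·0.78] − 38.07 = 435.421 − 38.07 = 397.351.
Reliability = 397.351 / 521.47 = 0.7620.

0.7620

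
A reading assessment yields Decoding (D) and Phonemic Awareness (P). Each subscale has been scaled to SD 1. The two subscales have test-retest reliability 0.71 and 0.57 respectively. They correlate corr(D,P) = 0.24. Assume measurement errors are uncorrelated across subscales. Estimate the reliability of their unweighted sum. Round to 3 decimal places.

Var(D+P) = 2 + 2·[0.24] = 2 + 0.48 = 2.48.
With uncorrelated errors the cross-covariances are all true-score covariance, so they carry over unchanged; only the diagonal terms shrink to ρᵢσᵢ².
True-score variance = [0.71 + 0.57] + 0.48 = 1.28 + 0.48 = 1.76.
Reliability = 1.76 / 2.48 = 0.710.

0.710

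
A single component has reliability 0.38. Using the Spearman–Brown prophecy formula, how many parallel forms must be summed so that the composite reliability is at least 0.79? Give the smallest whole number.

k ≥ ρ*(1−ρ₁)/(ρ₁(1−ρ*)) = 0.79·0.62 / (0.38·0.21) = 6.138.
Smallest integer k = 7.

7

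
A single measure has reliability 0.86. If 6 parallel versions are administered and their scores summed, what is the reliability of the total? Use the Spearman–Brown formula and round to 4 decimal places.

0.9736

ρ_k = kρ / (1 + (k−1)ρ) = 6·0.86 / (1 + 5·0.86) = 5.160 / 5.300 = 0.9736.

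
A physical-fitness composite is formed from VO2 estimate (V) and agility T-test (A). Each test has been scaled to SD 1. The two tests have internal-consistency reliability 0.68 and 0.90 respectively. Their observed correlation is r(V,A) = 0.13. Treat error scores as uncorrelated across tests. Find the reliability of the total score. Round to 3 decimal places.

0.814

Var(V+A) = 2 + 2·[0.13] = 2 + 0.26 = 2.26.
Because errors are independent across components, Cov(Tᵢ,Tⱼ) = Cov(Xᵢ,Xⱼ); the off-diagonal part of the true-score variance is the same as above.
True-score variance = [0.68 + 0.90] + 0.26 = 1.58 + 0.26 = 1.84.
Reliability = 1.84 / 2.26 = 0.814.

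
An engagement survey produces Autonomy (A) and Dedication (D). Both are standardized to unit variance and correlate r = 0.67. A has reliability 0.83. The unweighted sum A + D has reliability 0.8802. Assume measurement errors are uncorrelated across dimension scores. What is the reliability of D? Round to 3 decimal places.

Var(A+D) = 2 + 2·0.67 = 3.340.
True-score variance = ρ_A + ρ_D + 2·0.67, so 0.8802 = (0.83 + ρ_D + 1.34) / 3.340.
ρ_D = 0.8802·3.340 − 0.83 − 1.34 = 0.770.

0.770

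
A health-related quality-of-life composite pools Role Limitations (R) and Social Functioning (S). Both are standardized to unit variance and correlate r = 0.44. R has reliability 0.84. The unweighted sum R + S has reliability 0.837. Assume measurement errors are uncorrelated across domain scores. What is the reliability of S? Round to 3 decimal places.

Var(R+S) = 2 + 2·0.44 = 2.880.
True-score variance = ρ_R + ρ_S + 2·0.44, so 0.837 = (0.84 + ρ_S + 0.88) / 2.880.
ρ_S = 0.837·2.880 − 0.84 − 0.88 = 0.691.

0.691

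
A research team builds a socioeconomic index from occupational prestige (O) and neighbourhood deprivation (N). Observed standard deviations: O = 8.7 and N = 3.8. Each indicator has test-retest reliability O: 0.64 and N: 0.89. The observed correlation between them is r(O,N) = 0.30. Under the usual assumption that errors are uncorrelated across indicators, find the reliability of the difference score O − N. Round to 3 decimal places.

0.590

Var(O−N) = 8.7² + 3.8² − 2·8.7·3.8·0.30 = 90.13 − 19.836 = 70.294.
With uncorrelated errors the cross-covariances are all true-score covariance, so they carry over unchanged; only the diagonal terms shrink to ρᵢσᵢ².
True-score variance = [8.7²·0.64 + 3.8²·0.89] − 19.836 = 61.2932 − 19.836 = 41.4572.
Reliability = 41.4572 / 70.294 = 0.590.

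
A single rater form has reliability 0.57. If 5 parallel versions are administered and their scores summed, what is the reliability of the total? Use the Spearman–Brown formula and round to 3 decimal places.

0.869

ρ_k = kρ / (1 + (k−1)ρ) = 5·0.57 / (1 + 4·0.57) = 2.850 / 3.280 = 0.869.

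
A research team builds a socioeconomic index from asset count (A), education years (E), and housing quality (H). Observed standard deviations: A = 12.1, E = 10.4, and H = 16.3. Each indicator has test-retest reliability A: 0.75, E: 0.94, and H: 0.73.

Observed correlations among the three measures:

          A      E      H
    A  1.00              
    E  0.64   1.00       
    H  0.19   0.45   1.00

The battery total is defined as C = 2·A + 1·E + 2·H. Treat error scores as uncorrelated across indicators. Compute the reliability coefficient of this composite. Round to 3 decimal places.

Var(C) = 2²·12.1² + 10.4² + 2²·16.3² + 2·[2·12.1·10.4·0.64 + 4·12.1·16.3·0.19 + 2·10.4·16.3·0.45] = 1756.56 + 927.076 = 2683.64.
With uncorrelated errors the cross-covariances are all true-score covariance, so they carry over unchanged; only the diagonal terms shrink to ρᵢσᵢ².
True-score variance = [2²·12.1²·0.75 + 10.4²·0.94 + 2²·16.3²·0.73] + 927.076 = 1316.72 + 927.076 = 2243.79.
Reliability = 2243.79 / 2683.64 = 0.836.

0.836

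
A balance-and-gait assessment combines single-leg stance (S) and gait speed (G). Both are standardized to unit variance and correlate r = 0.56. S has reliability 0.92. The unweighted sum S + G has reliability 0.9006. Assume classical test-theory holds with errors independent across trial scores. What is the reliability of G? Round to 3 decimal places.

0.770

Var(S+G) = 2 + 2·0.56 = 3.120.
True-score variance = ρ_S + ρ_G + 2·0.56, so 0.9006 = (0.92 + ρ_G + 1.12) / 3.120.
ρ_G = 0.9006·3.120 − 0.92 − 1.12 = 0.770.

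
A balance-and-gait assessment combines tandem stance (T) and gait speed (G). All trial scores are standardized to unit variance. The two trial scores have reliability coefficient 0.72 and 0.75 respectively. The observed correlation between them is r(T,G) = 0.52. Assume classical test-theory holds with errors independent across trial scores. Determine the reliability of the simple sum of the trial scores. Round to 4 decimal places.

Var(T+G) = 2 + 2·[0.52] = 2 + 1.04 = 3.04.
Because errors are independent across components, Cov(Tᵢ,Tⱼ) = Cov(Xᵢ,Xⱼ); the off-diagonal part of the true-score variance is the same as above.
True-score variance = [0.72 + 0.75] + 1.04 = 1.47 + 1.04 = 2.51.
Reliability = 2.51 / 3.04 = 0.8257.

0.8257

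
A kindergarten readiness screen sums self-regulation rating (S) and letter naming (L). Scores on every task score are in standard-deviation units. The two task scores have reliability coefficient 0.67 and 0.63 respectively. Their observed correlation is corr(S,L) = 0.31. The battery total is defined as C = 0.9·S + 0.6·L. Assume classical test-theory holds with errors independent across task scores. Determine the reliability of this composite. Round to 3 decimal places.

Var(C) = 0.9² + 0.6² + 2·[0.54·0.31] = 1.17 + 0.3348 = 1.5048.
Under uncorrelated errors the observed covariances equal the true-score covariances, so only the own-variance terms attenuate.
True-score variance = [0.9²·0.67 + 0.6²·0.63] + 0.3348 = 0.7695 + 0.3348 = 1.1043.
Reliability = 1.1043 / 1.5048 = 0.734.

0.734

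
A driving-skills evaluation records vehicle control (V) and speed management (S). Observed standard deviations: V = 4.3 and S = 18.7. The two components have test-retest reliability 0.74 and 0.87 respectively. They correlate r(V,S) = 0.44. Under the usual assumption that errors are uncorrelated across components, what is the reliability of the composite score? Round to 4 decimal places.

0.8855

Var(V+S) = 4.3² + 18.7² + 2·[4.3·18.7·0.44] = 368.18 + 70.7608 = 438.941.
With uncorrelated errors the cross-covariances are all true-score covariance, so they carry over unchanged; only the diagonal terms shrink to ρᵢσᵢ².
True-score variance = [4.3²·0.74 + 18.7²·0.87] + 70.7608 = 317.913 + 70.7608 = 388.674.
Reliability = 388.674 / 438.941 = 0.8855.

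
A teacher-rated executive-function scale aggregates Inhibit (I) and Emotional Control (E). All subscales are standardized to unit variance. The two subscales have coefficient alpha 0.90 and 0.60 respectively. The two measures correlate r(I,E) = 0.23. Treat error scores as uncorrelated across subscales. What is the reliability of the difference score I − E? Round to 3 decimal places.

0.675

Var(I−E) = 1 + 1 − 2·0.23 = 2 − 0.46 = 1.54.
With uncorrelated errors the cross-covariances are all true-score covariance, so they carry over unchanged; only the diagonal terms shrink to ρᵢσᵢ².
True-score variance = [0.90 + 0.60] − 0.46 = 1.5 − 0.46 = 1.04.
Reliability = 1.04 / 1.54 = 0.675.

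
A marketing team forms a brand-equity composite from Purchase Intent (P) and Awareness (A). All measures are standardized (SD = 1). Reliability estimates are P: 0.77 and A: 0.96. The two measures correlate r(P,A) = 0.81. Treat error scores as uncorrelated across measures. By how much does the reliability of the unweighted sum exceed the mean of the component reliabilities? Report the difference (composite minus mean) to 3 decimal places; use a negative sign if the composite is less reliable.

0.060

Var(sum) = 2 + 1.62 = 3.62; true-score variance = 1.73 + 1.62 = 3.35; composite reliability = 0.9254.
Mean component reliability = 0.8650.
Difference = 0.9254 − 0.8650 = 0.060.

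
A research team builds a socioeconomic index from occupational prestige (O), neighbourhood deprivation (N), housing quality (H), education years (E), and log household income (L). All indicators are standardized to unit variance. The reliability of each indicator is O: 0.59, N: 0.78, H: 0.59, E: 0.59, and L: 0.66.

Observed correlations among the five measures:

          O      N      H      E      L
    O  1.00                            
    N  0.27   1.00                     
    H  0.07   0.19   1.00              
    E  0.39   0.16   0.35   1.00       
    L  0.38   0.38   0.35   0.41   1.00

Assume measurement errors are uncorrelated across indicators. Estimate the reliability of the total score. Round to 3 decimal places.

Var(O+N+H+E+L) = 5 + 2·[0.27 + 0.07 + 0.39 + 0.38 + 0.19 + 0.16 + 0.38 + 0.35 + 0.35 + 0.41] = 5 + 5.9 = 10.9.
Under uncorrelated errors the observed covariances equal the true-score covariances, so only the own-variance terms attenuate.
True-score variance = [0.59 + 0.78 + 0.59 + 0.59 + 0.66] + 5.9 = 3.21 + 5.9 = 9.11.
Reliability = 9.11 / 10.9 = 0.836.

0.836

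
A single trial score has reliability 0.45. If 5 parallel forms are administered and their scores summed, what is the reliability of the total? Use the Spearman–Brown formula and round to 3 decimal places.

ρ_k = kρ / (1 + (k−1)ρ) = 5·0.45 / (1 + 4·0.45) = 2.250 / 2.800 = 0.804.

0.804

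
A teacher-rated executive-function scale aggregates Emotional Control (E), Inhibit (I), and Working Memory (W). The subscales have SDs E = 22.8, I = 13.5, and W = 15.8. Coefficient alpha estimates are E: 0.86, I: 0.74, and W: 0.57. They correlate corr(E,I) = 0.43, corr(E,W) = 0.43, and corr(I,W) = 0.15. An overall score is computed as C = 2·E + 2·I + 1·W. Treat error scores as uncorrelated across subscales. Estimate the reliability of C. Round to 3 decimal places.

Var(C) = 2²·22.8² + 2²·13.5² + 15.8² + 2·[4·22.8·13.5·0.43 + 2·22.8·15.8·0.43 + 2·13.5·15.8·0.15] = 3058 + 1806.42 = 4864.42.
Because errors are independent across components, Cov(Tᵢ,Tⱼ) = Cov(Xᵢ,Xⱼ); the off-diagonal part of the true-score variance is the same as above.
True-score variance = [2²·22.8²·0.86 + 2²·13.5²·0.74 + 15.8²·0.57] + 1806.42 = 2470 + 1806.42 = 4276.43.
Reliability = 4276.43 / 4864.42 = 0.879.

0.879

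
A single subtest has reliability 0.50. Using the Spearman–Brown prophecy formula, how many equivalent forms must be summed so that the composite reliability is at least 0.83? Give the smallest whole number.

k ≥ ρ*(1−ρ₁)/(ρ₁(1−ρ*)) = 0.83·0.50 / (0.50·0.17) = 4.882.
Smallest integer k = 5.

5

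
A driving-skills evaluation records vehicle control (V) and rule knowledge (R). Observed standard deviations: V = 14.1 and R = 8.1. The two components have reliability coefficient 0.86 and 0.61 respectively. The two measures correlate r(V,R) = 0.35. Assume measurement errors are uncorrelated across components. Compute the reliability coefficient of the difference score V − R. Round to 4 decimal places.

0.7104

Var(V−R) = 14.1² + 8.1² − 2·14.1·8.1·0.35 = 264.42 − 79.947 = 184.473.
Under uncorrelated errors the observed covariances equal the true-score covariances, so only the own-variance terms attenuate.
True-score variance = [14.1²·0.86 + 8.1²·0.61] − 79.947 = 210.999 − 79.947 = 131.052.
Reliability = 131.052 / 184.473 = 0.7104.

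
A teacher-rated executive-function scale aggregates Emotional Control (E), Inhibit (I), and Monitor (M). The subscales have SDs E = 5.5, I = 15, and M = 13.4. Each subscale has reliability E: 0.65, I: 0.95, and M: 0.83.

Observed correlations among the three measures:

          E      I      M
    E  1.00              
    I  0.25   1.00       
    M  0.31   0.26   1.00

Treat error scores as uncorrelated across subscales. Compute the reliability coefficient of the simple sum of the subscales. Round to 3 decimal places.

Var(E+I+M) = 5.5² + 15² + 13.4² + 2·[5.5·15·0.25 + 5.5·13.4·0.31 + 15·13.4·0.26] = 434.81 + 191.464 = 626.274.
Because errors are independent across components, Cov(Tᵢ,Tⱼ) = Cov(Xᵢ,Xⱼ); the off-diagonal part of the true-score variance is the same as above.
True-score variance = [5.5²·0.65 + 15²·0.95 + 13.4²·0.83] + 191.464 = 382.447 + 191.464 = 573.911.
Reliability = 573.911 / 626.274 = 0.916.

0.916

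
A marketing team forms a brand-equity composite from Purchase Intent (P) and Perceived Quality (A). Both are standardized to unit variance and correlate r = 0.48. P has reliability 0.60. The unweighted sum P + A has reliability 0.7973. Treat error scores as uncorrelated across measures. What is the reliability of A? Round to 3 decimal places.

0.800

Var(P+A) = 2 + 2·0.48 = 2.960.
True-score variance = ρ_P + ρ_A + 2·0.48, so 0.7973 = (0.60 + ρ_A + 0.96) / 2.960.
ρ_A = 0.7973·2.960 − 0.60 − 0.96 = 0.800.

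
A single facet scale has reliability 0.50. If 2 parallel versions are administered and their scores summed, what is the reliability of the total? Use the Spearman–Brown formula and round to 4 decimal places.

ρ_k = kρ / (1 + (k−1)ρ) = 2·0.50 / (1 + 1·0.50) = 1.000 / 1.500 = 0.6667.

0.6667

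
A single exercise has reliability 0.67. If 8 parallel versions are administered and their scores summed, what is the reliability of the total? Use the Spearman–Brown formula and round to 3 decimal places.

0.942

ρ_k = kρ / (1 + (k−1)ρ) = 8·0.67 / (1 + 7·0.67) = 5.360 / 5.690 = 0.942.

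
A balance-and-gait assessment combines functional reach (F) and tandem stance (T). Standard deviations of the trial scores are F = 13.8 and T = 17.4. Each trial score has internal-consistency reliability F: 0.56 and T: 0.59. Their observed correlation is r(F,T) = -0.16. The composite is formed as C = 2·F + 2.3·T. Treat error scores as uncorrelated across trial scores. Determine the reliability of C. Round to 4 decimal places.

Var(C) = 2²·13.8² + 2.3²·17.4² + 2·[4.6·13.8·17.4·(-0.16)] = 2363.36 − 353.457 = 2009.9.
Under uncorrelated errors the observed covariances equal the true-score covariances, so only the own-variance terms attenuate.
True-score variance = [2²·13.8²·0.56 + 2.3²·17.4²·0.59] − 353.457 = 1371.53 − 353.457 = 1018.07.
Reliability = 1018.07 / 2009.9 = 0.5065.

0.5065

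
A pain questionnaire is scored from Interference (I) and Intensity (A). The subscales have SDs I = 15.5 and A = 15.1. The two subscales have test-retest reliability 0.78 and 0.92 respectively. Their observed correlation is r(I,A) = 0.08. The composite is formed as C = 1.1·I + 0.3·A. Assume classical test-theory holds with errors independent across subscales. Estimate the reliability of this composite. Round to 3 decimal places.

Var(C) = 1.1²·15.5² + 0.3²·15.1² + 2·[0.33·15.5·15.1·0.08] = 311.223 + 12.3578 = 323.581.
Under uncorrelated errors the observed covariances equal the true-score covariances, so only the own-variance terms attenuate.
True-score variance = [1.1²·15.5²·0.78 + 0.3²·15.1²·0.92] + 12.3578 = 245.627 + 12.3578 = 257.985.
Reliability = 257.985 / 323.581 = 0.797.

0.797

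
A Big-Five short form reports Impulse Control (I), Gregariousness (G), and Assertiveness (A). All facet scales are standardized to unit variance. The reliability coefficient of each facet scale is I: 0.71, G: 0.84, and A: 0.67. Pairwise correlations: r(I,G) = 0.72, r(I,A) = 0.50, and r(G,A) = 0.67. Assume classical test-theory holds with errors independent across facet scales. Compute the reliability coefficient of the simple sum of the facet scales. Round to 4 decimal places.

0.8850

Var(I+G+A) = 3 + 2·[0.72 + 0.50 + 0.67] = 3 + 3.78 = 6.78.
Under uncorrelated errors the observed covariances equal the true-score covariances, so only the own-variance terms attenuate.
True-score variance = [0.71 + 0.84 + 0.67] + 3.78 = 2.22 + 3.78 = 6.
Reliability = 6 / 6.78 = 0.8850.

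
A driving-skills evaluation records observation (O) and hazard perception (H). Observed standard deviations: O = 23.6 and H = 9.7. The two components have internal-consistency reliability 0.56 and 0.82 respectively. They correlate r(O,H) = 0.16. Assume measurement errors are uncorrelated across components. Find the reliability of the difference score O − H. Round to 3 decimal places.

Var(O−H) = 23.6² + 9.7² − 2·23.6·9.7·0.16 = 651.05 − 73.2544 = 577.796.
Because errors are independent across components, Cov(Tᵢ,Tⱼ) = Cov(Xᵢ,Xⱼ); the off-diagonal part of the true-score variance is the same as above.
True-score variance = [23.6²·0.56 + 9.7²·0.82] − 73.2544 = 389.051 − 73.2544 = 315.797.
Reliability = 315.797 / 577.796 = 0.547.

0.547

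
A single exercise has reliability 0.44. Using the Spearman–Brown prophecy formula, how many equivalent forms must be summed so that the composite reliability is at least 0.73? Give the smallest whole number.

k ≥ ρ*(1−ρ₁)/(ρ₁(1−ρ*)) = 0.73·0.56 / (0.44·0.27) = 3.441.
Smallest integer k = 4.

4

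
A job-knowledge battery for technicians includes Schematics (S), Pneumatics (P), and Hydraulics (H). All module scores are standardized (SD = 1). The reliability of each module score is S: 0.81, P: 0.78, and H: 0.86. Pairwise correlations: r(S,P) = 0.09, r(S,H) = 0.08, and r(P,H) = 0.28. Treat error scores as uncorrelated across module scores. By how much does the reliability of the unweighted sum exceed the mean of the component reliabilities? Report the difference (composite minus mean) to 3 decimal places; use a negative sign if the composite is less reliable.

Var(sum) = 3 + 0.9 = 3.9; true-score variance = 2.45 + 0.9 = 3.35; composite reliability = 0.8590.
Mean component reliability = 0.8167.
Difference = 0.8590 − 0.8167 = 0.042.

0.042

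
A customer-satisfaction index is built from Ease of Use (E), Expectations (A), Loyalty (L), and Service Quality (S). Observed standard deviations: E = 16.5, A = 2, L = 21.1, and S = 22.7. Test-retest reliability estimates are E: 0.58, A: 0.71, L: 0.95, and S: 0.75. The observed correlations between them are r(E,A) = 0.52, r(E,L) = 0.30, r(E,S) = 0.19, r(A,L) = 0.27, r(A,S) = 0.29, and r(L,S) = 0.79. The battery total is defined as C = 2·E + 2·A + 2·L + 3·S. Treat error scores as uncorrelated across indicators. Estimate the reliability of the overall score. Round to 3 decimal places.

Var(C) = 2²·16.5² + 2²·2² + 2²·21.1² + 3²·22.7² + 2·[4·16.5·2·0.52 + 4·16.5·21.1·0.30 + 6·16.5·22.7·0.19 + 4·2·21.1·0.27 + 6·2·22.7·0.29 + 6·21.1·22.7·0.79] = 7523.45 + 6616.59 = 14140.
Because errors are independent across components, Cov(Tᵢ,Tⱼ) = Cov(Xᵢ,Xⱼ); the off-diagonal part of the true-score variance is the same as above.
True-score variance = [2²·16.5²·0.58 + 2²·2²·0.71 + 2²·21.1²·0.95 + 3²·22.7²·0.75] + 6616.59 = 5812.99 + 6616.59 = 12429.6.
Reliability = 12429.6 / 14140 = 0.879.

0.879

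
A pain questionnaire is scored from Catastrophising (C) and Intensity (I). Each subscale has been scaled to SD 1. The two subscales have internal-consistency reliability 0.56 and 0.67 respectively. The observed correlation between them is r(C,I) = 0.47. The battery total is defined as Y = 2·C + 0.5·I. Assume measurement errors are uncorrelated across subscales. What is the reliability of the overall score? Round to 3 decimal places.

0.645

Var(Y) = 2² + 0.5² + 2·[0.47] = 4.25 + 0.94 = 5.19.
Because errors are independent across components, Cov(Tᵢ,Tⱼ) = Cov(Xᵢ,Xⱼ); the off-diagonal part of the true-score variance is the same as above.
True-score variance = [2²·0.56 + 0.5²·0.67] + 0.94 = 2.4075 + 0.94 = 3.3475.
Reliability = 3.3475 / 5.19 = 0.645.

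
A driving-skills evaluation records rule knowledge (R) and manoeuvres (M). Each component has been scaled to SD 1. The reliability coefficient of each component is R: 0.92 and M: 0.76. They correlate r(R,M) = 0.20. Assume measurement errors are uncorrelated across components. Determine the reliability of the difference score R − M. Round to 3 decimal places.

0.800

Var(R−M) = 1 + 1 − 2·0.20 = 2 − 0.4 = 1.6.
Under uncorrelated errors the observed covariances equal the true-score covariances, so only the own-variance terms attenuate.
True-score variance = [0.92 + 0.76] − 0.4 = 1.68 − 0.4 = 1.28.
Reliability = 1.28 / 1.6 = 0.800.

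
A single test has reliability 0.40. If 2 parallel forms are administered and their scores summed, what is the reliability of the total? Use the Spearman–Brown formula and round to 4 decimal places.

ρ_k = kρ / (1 + (k−1)ρ) = 2·0.40 / (1 + 1·0.40) = 0.800 / 1.400 = 0.5714.

0.5714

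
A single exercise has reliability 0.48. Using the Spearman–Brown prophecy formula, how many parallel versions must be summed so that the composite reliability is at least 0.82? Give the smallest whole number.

k ≥ ρ*(1−ρ₁)/(ρ₁(1−ρ*)) = 0.82·0.52 / (0.48·0.18) = 4.935.
Smallest integer k = 5.

5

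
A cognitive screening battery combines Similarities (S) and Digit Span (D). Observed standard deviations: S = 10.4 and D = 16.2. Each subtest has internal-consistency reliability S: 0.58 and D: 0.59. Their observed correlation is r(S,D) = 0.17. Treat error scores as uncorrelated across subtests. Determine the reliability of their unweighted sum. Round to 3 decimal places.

Var(S+D) = 10.4² + 16.2² + 2·[10.4·16.2·0.17] = 370.6 + 57.2832 = 427.883.
Under uncorrelated errors the observed covariances equal the true-score covariances, so only the own-variance terms attenuate.
True-score variance = [10.4²·0.58 + 16.2²·0.59] + 57.2832 = 217.572 + 57.2832 = 274.856.
Reliability = 274.856 / 427.883 = 0.642.

0.642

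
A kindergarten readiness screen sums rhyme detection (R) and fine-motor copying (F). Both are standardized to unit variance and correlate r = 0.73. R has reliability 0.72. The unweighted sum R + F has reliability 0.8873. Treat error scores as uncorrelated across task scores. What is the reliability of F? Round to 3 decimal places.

0.890

Var(R+F) = 2 + 2·0.73 = 3.460.
True-score variance = ρ_R + ρ_F + 2·0.73, so 0.8873 = (0.72 + ρ_F + 1.46) / 3.460.
ρ_F = 0.8873·3.460 − 0.72 − 1.46 = 0.890.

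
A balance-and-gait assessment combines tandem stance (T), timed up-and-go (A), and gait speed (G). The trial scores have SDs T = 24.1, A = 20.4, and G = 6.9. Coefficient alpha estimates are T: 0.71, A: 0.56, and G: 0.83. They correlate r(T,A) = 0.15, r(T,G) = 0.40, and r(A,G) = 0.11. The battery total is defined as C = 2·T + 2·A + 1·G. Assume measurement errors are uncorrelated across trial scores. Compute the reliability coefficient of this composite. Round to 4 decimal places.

0.7145

Var(C) = 2²·24.1² + 2²·20.4² + 6.9² + 2·[4·24.1·20.4·0.15 + 2·24.1·6.9·0.40 + 2·20.4·6.9·0.11] = 4035.49 + 917.966 = 4953.46.
Because errors are independent across components, Cov(Tᵢ,Tⱼ) = Cov(Xᵢ,Xⱼ); the off-diagonal part of the true-score variance is the same as above.
True-score variance = [2²·24.1²·0.71 + 2²·20.4²·0.56 + 6.9²·0.83] + 917.966 = 2621.22 + 917.966 = 3539.18.
Reliability = 3539.18 / 4953.46 = 0.7145.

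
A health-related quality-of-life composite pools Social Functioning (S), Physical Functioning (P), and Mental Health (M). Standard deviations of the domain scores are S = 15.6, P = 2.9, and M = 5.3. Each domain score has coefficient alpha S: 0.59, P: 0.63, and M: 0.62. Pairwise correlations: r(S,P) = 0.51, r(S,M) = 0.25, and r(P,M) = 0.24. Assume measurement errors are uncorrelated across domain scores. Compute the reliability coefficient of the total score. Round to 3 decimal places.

0.697

Var(S+P+M) = 15.6² + 2.9² + 5.3² + 2·[15.6·2.9·0.51 + 15.6·5.3·0.25 + 2.9·5.3·0.24] = 279.86 + 94.8624 = 374.722.
Because errors are independent across components, Cov(Tᵢ,Tⱼ) = Cov(Xᵢ,Xⱼ); the off-diagonal part of the true-score variance is the same as above.
True-score variance = [15.6²·0.59 + 2.9²·0.63 + 5.3²·0.62] + 94.8624 = 166.296 + 94.8624 = 261.159.
Reliability = 261.159 / 374.722 = 0.697.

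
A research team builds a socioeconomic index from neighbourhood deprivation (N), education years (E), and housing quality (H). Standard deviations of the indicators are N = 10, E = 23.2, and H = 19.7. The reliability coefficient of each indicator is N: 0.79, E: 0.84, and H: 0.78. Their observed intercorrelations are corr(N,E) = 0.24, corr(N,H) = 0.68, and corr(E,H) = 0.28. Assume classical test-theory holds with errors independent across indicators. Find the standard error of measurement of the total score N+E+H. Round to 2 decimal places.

Var(total) = 1026.33 + 635.222 = 1661.55.
True-score variance = 833.832 + 635.222 = 1469.05, so reliability = 0.8841.
Error variance = 1661.55 − 1469.05 = 192.498; SEM = √192.498 = 13.87.

13.87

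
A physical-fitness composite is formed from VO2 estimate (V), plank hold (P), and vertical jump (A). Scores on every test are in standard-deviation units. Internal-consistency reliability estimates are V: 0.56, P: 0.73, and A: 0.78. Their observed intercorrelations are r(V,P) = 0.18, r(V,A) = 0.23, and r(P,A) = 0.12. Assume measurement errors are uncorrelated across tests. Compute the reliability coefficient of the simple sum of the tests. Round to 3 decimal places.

0.771

Var(V+P+A) = 3 + 2·[0.18 + 0.23 + 0.12] = 3 + 1.06 = 4.06.
With uncorrelated errors the cross-covariances are all true-score covariance, so they carry over unchanged; only the diagonal terms shrink to ρᵢσᵢ².
True-score variance = [0.56 + 0.73 + 0.78] + 1.06 = 2.07 + 1.06 = 3.13.
Reliability = 3.13 / 4.06 = 0.771.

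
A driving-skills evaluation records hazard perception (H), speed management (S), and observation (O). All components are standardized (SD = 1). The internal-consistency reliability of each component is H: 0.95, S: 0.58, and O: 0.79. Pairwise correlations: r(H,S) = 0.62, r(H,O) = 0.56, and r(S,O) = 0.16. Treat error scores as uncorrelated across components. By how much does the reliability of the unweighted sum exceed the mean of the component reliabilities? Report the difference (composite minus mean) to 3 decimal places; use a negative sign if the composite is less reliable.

0.107

Var(sum) = 3 + 2.68 = 5.68; true-score variance = 2.32 + 2.68 = 5; composite reliability = 0.8803.
Mean component reliability = 0.7733.
Difference = 0.8803 − 0.7733 = 0.107.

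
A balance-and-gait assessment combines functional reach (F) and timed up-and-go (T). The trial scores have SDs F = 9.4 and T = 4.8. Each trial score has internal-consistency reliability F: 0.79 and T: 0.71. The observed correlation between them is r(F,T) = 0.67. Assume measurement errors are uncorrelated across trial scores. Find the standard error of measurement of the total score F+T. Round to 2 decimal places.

Var(total) = 111.4 + 60.4608 = 171.861.
True-score variance = 86.1628 + 60.4608 = 146.624, so reliability = 0.8532.
Error variance = 171.861 − 146.624 = 25.2372; SEM = √25.2372 = 5.02.

5.02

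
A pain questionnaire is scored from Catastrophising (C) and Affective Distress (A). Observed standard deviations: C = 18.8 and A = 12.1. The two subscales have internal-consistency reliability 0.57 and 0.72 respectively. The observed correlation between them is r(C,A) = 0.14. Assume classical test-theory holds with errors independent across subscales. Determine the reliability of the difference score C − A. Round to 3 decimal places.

0.558

Var(C−A) = 18.8² + 12.1² − 2·18.8·12.1·0.14 = 499.85 − 63.6944 = 436.156.
Under uncorrelated errors the observed covariances equal the true-score covariances, so only the own-variance terms attenuate.
True-score variance = [18.8²·0.57 + 12.1²·0.72] − 63.6944 = 306.876 − 63.6944 = 243.182.
Reliability = 243.182 / 436.156 = 0.558.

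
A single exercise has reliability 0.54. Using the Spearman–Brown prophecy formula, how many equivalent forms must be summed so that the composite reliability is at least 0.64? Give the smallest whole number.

2

k ≥ ρ*(1−ρ₁)/(ρ₁(1−ρ*)) = 0.64·0.46 / (0.54·0.36) = 1.514.
Smallest integer k = 2.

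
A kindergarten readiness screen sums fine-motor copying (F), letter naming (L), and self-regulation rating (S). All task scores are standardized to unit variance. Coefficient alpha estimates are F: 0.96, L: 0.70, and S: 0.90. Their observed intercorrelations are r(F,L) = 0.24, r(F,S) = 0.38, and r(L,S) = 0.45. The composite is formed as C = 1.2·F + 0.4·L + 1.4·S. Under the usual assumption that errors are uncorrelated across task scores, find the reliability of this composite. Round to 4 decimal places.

Var(C) = 1.2² + 0.4² + 1.4² + 2·[0.48·0.24 + 1.68·0.38 + 0.56·0.45] = 3.56 + 2.0112 = 5.5712.
Under uncorrelated errors the observed covariances equal the true-score covariances, so only the own-variance terms attenuate.
True-score variance = [1.2²·0.96 + 0.4²·0.70 + 1.4²·0.90] + 2.0112 = 3.2584 + 2.0112 = 5.2696.
Reliability = 5.2696 / 5.5712 = 0.9459.

0.9459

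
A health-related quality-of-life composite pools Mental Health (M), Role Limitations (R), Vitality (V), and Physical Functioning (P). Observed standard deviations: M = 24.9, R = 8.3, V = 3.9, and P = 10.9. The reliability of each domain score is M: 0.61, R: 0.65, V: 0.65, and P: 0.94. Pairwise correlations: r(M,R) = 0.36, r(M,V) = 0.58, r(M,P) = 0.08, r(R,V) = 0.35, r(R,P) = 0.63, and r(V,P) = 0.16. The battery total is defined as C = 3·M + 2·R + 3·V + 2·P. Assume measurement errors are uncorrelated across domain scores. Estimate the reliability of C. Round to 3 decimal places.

0.748

Var(C) = 3²·24.9² + 2²·8.3² + 3²·3.9² + 2²·10.9² + 2·[6·24.9·8.3·0.36 + 9·24.9·3.9·0.58 + 6·24.9·10.9·0.08 + 6·8.3·3.9·0.35 + 4·8.3·10.9·0.63 + 6·3.9·10.9·0.16] = 6467.78 + 2840.74 = 9308.52.
Under uncorrelated errors the observed covariances equal the true-score covariances, so only the own-variance terms attenuate.
True-score variance = [3²·24.9²·0.61 + 2²·8.3²·0.65 + 3²·3.9²·0.65 + 2²·10.9²·0.94] + 2840.74 = 4118.67 + 2840.74 = 6959.41.
Reliability = 6959.41 / 9308.52 = 0.748.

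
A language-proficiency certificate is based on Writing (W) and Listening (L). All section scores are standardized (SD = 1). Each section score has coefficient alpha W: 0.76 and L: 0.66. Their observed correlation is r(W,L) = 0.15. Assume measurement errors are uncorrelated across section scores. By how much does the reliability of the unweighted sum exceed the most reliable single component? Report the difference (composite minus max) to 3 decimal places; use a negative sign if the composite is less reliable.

Var(sum) = 2 + 0.3 = 2.3; true-score variance = 1.42 + 0.3 = 1.72; composite reliability = 0.7478.
Max component reliability = 0.7600.
Difference = 0.7478 − 0.7600 = -0.012.

-0.012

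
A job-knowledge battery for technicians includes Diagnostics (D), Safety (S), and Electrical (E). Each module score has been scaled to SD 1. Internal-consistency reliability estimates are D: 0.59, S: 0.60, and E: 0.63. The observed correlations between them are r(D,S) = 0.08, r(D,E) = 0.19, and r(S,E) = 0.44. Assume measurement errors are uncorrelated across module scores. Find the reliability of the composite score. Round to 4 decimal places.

Var(D+S+E) = 3 + 2·[0.08 + 0.19 + 0.44] = 3 + 1.42 = 4.42.
With uncorrelated errors the cross-covariances are all true-score covariance, so they carry over unchanged; only the diagonal terms shrink to ρᵢσᵢ².
True-score variance = [0.59 + 0.60 + 0.63] + 1.42 = 1.82 + 1.42 = 3.24.
Reliability = 3.24 / 4.42 = 0.7330.

0.7330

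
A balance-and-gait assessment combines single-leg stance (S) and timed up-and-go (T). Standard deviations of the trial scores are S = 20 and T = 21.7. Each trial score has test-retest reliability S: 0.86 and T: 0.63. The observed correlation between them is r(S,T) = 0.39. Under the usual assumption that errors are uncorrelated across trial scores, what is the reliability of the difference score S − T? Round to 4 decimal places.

Var(S−T) = 20² + 21.7² − 2·20·21.7·0.39 = 870.89 − 338.52 = 532.37.
Because errors are independent across components, Cov(Tᵢ,Tⱼ) = Cov(Xᵢ,Xⱼ); the off-diagonal part of the true-score variance is the same as above.
True-score variance = [20²·0.86 + 21.7²·0.63] − 338.52 = 640.661 − 338.52 = 302.141.
Reliability = 302.141 / 532.37 = 0.5675.

0.5675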